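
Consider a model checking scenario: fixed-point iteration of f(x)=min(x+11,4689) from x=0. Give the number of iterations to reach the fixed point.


Step 1: x=0, cap=4689, increment=11
Step 2: x grows by 11 each step until capped at 4689; fixed point is x=4689
Step 3: iterations = ceil(4689/11) = 427

427


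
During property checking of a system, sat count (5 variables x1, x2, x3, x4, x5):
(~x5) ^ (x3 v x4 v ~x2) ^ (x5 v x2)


CNF with 3 clauses over 5 vars (32 assignments).
An assignment satisfies CNF iff every clause has >=1 true literal.
Check each row (bits = x1,x2,x3,x4,x5; clause T/F shown):
  row 0 [00000]: clauses=TTF -> 0
  row 1 [00001]: clauses=FTT -> 0
  row 2 [00010]: clauses=TTF -> 0
  row 3 [00011]: clauses=FTT -> 0
  row 4 [00100]: clauses=TTF -> 0
  row 5 [00101]: clauses=FTT -> 0
  row 6 [00110]: clauses=TTF -> 0
  row 7 [00111]: clauses=FTT -> 0
  row 8 [01000]: clauses=TFT -> 0
  row 9 [01001]: clauses=FFT -> 0
  row 10 [01010]: clauses=TTT -> 1
  row 11 [01011]: clauses=FTT -> 0
  row 12 [01100]: clauses=TTT -> 1
  row 13 [01101]: clauses=FTT -> 0
  row 14 [01110]: clauses=TTT -> 1
  row 15 [01111]: clauses=FTT -> 0
  row 16 [10000]: clauses=TTF -> 0
  row 17 [10001]: clauses=FTT -> 0
  row 18 [10010]: clauses=TTF -> 0
  row 19 [10011]: clauses=FTT -> 0
  row 20 [10100]: clauses=TTF -> 0
  row 21 [10101]: clauses=FTT -> 0
  row 22 [10110]: clauses=TTF -> 0
  row 23 [10111]: clauses=FTT -> 0
  row 24 [11000]: clauses=TFT -> 0
  row 25 [11001]: clauses=FFT -> 0
  row 26 [11010]: clauses=TTT -> 1
  row 27 [11011]: clauses=FTT -> 0
  row 28 [11100]: clauses=TTT -> 1
  row 29 [11101]: clauses=FTT -> 0
  row 30 [11110]: clauses=TTT -> 1
  row 31 [11111]: clauses=FTT -> 0
Full result column, 8 rows per line (x1,x2 fixed per line; x3,x4,x5 runs 000..111 left to right):
  rows 0-7 [x1,x2=00]: 00000000  (ones: 0)
  rows 8-15 [x1,x2=01]: 00101010  (ones: 3)
  rows 16-23 [x1,x2=10]: 00000000  (ones: 0)
  rows 24-31 [x1,x2=11]: 00101010  (ones: 3)
Satisfying assignments = 0+3+0+3 = 6

6


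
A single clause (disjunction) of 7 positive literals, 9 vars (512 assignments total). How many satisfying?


Step 1: Total=2^9=512
Step 2: Unsat when all 7 false: 2^2=4
Step 3: Sat=512-4=508

508


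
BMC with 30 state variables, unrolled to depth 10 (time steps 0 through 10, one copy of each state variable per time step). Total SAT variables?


BMC unrolls to depth k, creating one copy of each state var for steps 0..k.
Step count = 10 + 1 = 11 (steps 0 through 10)
Vars per step = 30
Total = 30 * 11 = 330

330


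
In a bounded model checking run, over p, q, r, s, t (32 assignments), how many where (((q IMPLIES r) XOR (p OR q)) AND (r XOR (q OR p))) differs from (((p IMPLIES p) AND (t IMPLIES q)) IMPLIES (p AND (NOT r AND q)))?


F1 = (((q IMPLIES r) XOR (p OR q)) AND (r XOR (q OR p)))
F2 = (((p IMPLIES p) AND (t IMPLIES q)) IMPLIES (p AND (NOT r AND q)))
Evaluate both on each of 32 rows (bits = p,q,r,s,t):
  row 0 [00000]: F1=0 F2=0 -> 0
  row 1 [00001]: F1=0 F2=1 (differ) -> 1
  row 2 [00010]: F1=0 F2=0 -> 0
  row 3 [00011]: F1=0 F2=1 (differ) -> 1
  row 4 [00100]: F1=1 F2=0 (differ) -> 1
  row 5 [00101]: F1=1 F2=1 -> 0
  row 6 [00110]: F1=1 F2=0 (differ) -> 1
  row 7 [00111]: F1=1 F2=1 -> 0
  row 8 [01000]: F1=1 F2=0 (differ) -> 1
  row 9 [01001]: F1=1 F2=0 (differ) -> 1
  row 10 [01010]: F1=1 F2=0 (differ) -> 1
  row 11 [01011]: F1=1 F2=0 (differ) -> 1
  row 12 [01100]: F1=0 F2=0 -> 0
  row 13 [01101]: F1=0 F2=0 -> 0
  row 14 [01110]: F1=0 F2=0 -> 0
  row 15 [01111]: F1=0 F2=0 -> 0
  row 16 [10000]: F1=0 F2=0 -> 0
  row 17 [10001]: F1=0 F2=1 (differ) -> 1
  row 18 [10010]: F1=0 F2=0 -> 0
  row 19 [10011]: F1=0 F2=1 (differ) -> 1
  row 20 [10100]: F1=0 F2=0 -> 0
  row 21 [10101]: F1=0 F2=1 (differ) -> 1
  row 22 [10110]: F1=0 F2=0 -> 0
  row 23 [10111]: F1=0 F2=1 (differ) -> 1
  row 24 [11000]: F1=1 F2=1 -> 0
  row 25 [11001]: F1=1 F2=1 -> 0
  row 26 [11010]: F1=1 F2=1 -> 0
  row 27 [11011]: F1=1 F2=1 -> 0
  row 28 [11100]: F1=0 F2=0 -> 0
  row 29 [11101]: F1=0 F2=0 -> 0
  row 30 [11110]: F1=0 F2=0 -> 0
  row 31 [11111]: F1=0 F2=0 -> 0
Full result column, 8 rows per line (p,q fixed per line; r,s,t runs 000..111 left to right):
  rows 0-7 [p,q=00]: 01011010  (ones: 4)
  rows 8-15 [p,q=01]: 11110000  (ones: 4)
  rows 16-23 [p,q=10]: 01010101  (ones: 4)
  rows 24-31 [p,q=11]: 00000000  (ones: 0)
Disagreements = 4+4+4+0 = 12

12


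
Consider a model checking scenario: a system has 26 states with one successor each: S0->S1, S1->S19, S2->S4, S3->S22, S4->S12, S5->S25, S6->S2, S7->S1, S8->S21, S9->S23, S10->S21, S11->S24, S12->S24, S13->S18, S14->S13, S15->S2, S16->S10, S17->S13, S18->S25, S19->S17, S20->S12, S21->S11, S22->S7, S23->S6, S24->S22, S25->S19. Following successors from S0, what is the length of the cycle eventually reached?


Trace from S0 until a state repeats:
  S0 -> S1 -> S19 -> S17 -> S13 -> S18 -> S25 -> S19
S19 first seen at step 2, revisited at step 7.
Cycle length = 7 - 2 = 5

5


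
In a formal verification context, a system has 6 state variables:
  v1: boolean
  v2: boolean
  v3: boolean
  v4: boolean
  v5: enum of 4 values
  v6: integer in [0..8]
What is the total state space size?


State space = product of domain sizes of all variables.
Domain sizes:
  v1 (boolean): 2
  v2 (boolean): 2
  v3 (boolean): 2
  v4 (boolean): 2
  v5 (enum of 4 values): 4
  v6 (integer in [0..8]): 9
Product = 2 * 2 * 2 * 2 * 4 * 9 = 576

576


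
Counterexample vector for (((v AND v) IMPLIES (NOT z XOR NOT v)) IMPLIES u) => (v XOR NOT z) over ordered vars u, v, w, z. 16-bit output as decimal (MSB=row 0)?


F1 = (((v AND v) IMPLIES (NOT z XOR NOT v)) IMPLIES u)
F2 = (v XOR NOT z)
Counterexample to F1=>F2 is where F1=1 and F2=0.
Evaluate each row (bits = u,v,w,z, MSB first):
  row 0 [0000]: F1=0 F2=1 -> F1&~F2 -> 0
  row 1 [0001]: F1=0 F2=0 -> F1&~F2 -> 0
  row 2 [0010]: F1=0 F2=1 -> F1&~F2 -> 0
  row 3 [0011]: F1=0 F2=0 -> F1&~F2 -> 0
  row 4 [0100]: F1=0 F2=0 -> F1&~F2 -> 0
  row 5 [0101]: F1=1 F2=1 -> F1&~F2 -> 0
  row 6 [0110]: F1=0 F2=0 -> F1&~F2 -> 0
  row 7 [0111]: F1=1 F2=1 -> F1&~F2 -> 0
  row 8 [1000]: F1=1 F2=1 -> F1&~F2 -> 0
  row 9 [1001]: F1=1 F2=0 -> F1&~F2 -> 1
  row 10 [1010]: F1=1 F2=1 -> F1&~F2 -> 0
  row 11 [1011]: F1=1 F2=0 -> F1&~F2 -> 1
  row 12 [1100]: F1=1 F2=0 -> F1&~F2 -> 1
  row 13 [1101]: F1=1 F2=1 -> F1&~F2 -> 0
  row 14 [1110]: F1=1 F2=0 -> F1&~F2 -> 1
  row 15 [1111]: F1=1 F2=1 -> F1&~F2 -> 0
Full result column, 4 rows per line (u,v fixed per line; w,z runs 00..11 left to right):
  rows 0-3 [u,v=00]: 0000  = hex 0
  rows 4-7 [u,v=01]: 0000  = hex 0
  rows 8-11 [u,v=10]: 0101  = hex 5
  rows 12-15 [u,v=11]: 1010  = hex A
Counterexample vector (row 0 .. row 15) = 0000000001011010
Output column grouped in 4s = 0000 0000 0101 1010 = 0x005A
Convert to decimal digit by digit (value = value*16 + digit):
  0 -> 0
  0*16 + 0 = 0
  0*16 + 5 = 5
  5*16 + 10 (A) = 90
Decimal = 90

90


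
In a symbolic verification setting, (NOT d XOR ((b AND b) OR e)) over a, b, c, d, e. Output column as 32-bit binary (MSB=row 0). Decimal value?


Formula: (NOT d XOR ((b AND b) OR e)) over a, b, c, d, e (32 rows)
Evaluate each row (bits = a,b,c,d,e, MSB first):
  row 0 [00000]: (NOT 0 XOR ((0 AND 0) OR 0)) -> 1
  row 1 [00001]: (NOT 0 XOR ((0 AND 0) OR 1)) -> 0
  row 2 [00010]: (NOT 1 XOR ((0 AND 0) OR 0)) -> 0
  row 3 [00011]: (NOT 1 XOR ((0 AND 0) OR 1)) -> 1
  row 4 [00100]: (NOT 0 XOR ((0 AND 0) OR 0)) -> 1
  row 5 [00101]: (NOT 0 XOR ((0 AND 0) OR 1)) -> 0
  row 6 [00110]: (NOT 1 XOR ((0 AND 0) OR 0)) -> 0
  row 7 [00111]: (NOT 1 XOR ((0 AND 0) OR 1)) -> 1
  row 8 [01000]: (NOT 0 XOR ((1 AND 1) OR 0)) -> 0
  row 9 [01001]: (NOT 0 XOR ((1 AND 1) OR 1)) -> 0
  row 10 [01010]: (NOT 1 XOR ((1 AND 1) OR 0)) -> 1
  row 11 [01011]: (NOT 1 XOR ((1 AND 1) OR 1)) -> 1
  row 12 [01100]: (NOT 0 XOR ((1 AND 1) OR 0)) -> 0
  row 13 [01101]: (NOT 0 XOR ((1 AND 1) OR 1)) -> 0
  row 14 [01110]: (NOT 1 XOR ((1 AND 1) OR 0)) -> 1
  row 15 [01111]: (NOT 1 XOR ((1 AND 1) OR 1)) -> 1
  row 16 [10000]: (NOT 0 XOR ((0 AND 0) OR 0)) -> 1
  row 17 [10001]: (NOT 0 XOR ((0 AND 0) OR 1)) -> 0
  row 18 [10010]: (NOT 1 XOR ((0 AND 0) OR 0)) -> 0
  row 19 [10011]: (NOT 1 XOR ((0 AND 0) OR 1)) -> 1
  row 20 [10100]: (NOT 0 XOR ((0 AND 0) OR 0)) -> 1
  row 21 [10101]: (NOT 0 XOR ((0 AND 0) OR 1)) -> 0
  row 22 [10110]: (NOT 1 XOR ((0 AND 0) OR 0)) -> 0
  row 23 [10111]: (NOT 1 XOR ((0 AND 0) OR 1)) -> 1
  row 24 [11000]: (NOT 0 XOR ((1 AND 1) OR 0)) -> 0
  row 25 [11001]: (NOT 0 XOR ((1 AND 1) OR 1)) -> 0
  row 26 [11010]: (NOT 1 XOR ((1 AND 1) OR 0)) -> 1
  row 27 [11011]: (NOT 1 XOR ((1 AND 1) OR 1)) -> 1
  row 28 [11100]: (NOT 0 XOR ((1 AND 1) OR 0)) -> 0
  row 29 [11101]: (NOT 0 XOR ((1 AND 1) OR 1)) -> 0
  row 30 [11110]: (NOT 1 XOR ((1 AND 1) OR 0)) -> 1
  row 31 [11111]: (NOT 1 XOR ((1 AND 1) OR 1)) -> 1
Full result column, 4 rows per line (a,b,c fixed per line; d,e runs 00..11 left to right):
  rows 0-3 [a,b,c=000]: 1001  = hex 9
  rows 4-7 [a,b,c=001]: 1001  = hex 9
  rows 8-11 [a,b,c=010]: 0011  = hex 3
  rows 12-15 [a,b,c=011]: 0011  = hex 3
  rows 16-19 [a,b,c=100]: 1001  = hex 9
  rows 20-23 [a,b,c=101]: 1001  = hex 9
  rows 24-27 [a,b,c=110]: 0011  = hex 3
  rows 28-31 [a,b,c=111]: 0011  = hex 3
Output column (row 0 .. row 31) = 10011001001100111001100100110011
Output column grouped in 4s = 1001 1001 0011 0011 1001 1001 0011 0011 = 0x99339933
Convert to decimal digit by digit (value = value*16 + digit):
  9 -> 9
  9*16 + 9 = 153
  153*16 + 3 = 2451
  2451*16 + 3 = 39219
  39219*16 + 9 = 627513
  627513*16 + 9 = 10040217
  10040217*16 + 3 = 160643475
  160643475*16 + 3 = 2570295603
Decimal = 2570295603

2570295603


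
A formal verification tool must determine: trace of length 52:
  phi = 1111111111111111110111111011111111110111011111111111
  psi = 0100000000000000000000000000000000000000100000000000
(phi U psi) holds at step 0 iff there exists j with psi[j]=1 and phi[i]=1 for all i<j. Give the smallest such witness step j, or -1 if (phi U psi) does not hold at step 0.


(phi U psi) at 0: need smallest j with psi[j]=1 and phi[i]=1 for all i in [0,j).
Scan from step 0:
  step 0: phi=1, psi=0 -> continue
  step 1: psi=1 and phi held for [0,1) -> witness found
Witness step = 1

1


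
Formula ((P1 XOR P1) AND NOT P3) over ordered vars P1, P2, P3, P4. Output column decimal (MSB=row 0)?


Formula: ((P1 XOR P1) AND NOT P3) over P1, P2, P3, P4 (16 rows)
Evaluate each row (bits = P1,P2,P3,P4, MSB first):
  row 0 [0000]: ((0 XOR 0) AND NOT 0) -> 0
  row 1 [0001]: ((0 XOR 0) AND NOT 0) -> 0
  row 2 [0010]: ((0 XOR 0) AND NOT 1) -> 0
  row 3 [0011]: ((0 XOR 0) AND NOT 1) -> 0
  row 4 [0100]: ((0 XOR 0) AND NOT 0) -> 0
  row 5 [0101]: ((0 XOR 0) AND NOT 0) -> 0
  row 6 [0110]: ((0 XOR 0) AND NOT 1) -> 0
  row 7 [0111]: ((0 XOR 0) AND NOT 1) -> 0
  row 8 [1000]: ((1 XOR 1) AND NOT 0) -> 0
  row 9 [1001]: ((1 XOR 1) AND NOT 0) -> 0
  row 10 [1010]: ((1 XOR 1) AND NOT 1) -> 0
  row 11 [1011]: ((1 XOR 1) AND NOT 1) -> 0
  row 12 [1100]: ((1 XOR 1) AND NOT 0) -> 0
  row 13 [1101]: ((1 XOR 1) AND NOT 0) -> 0
  row 14 [1110]: ((1 XOR 1) AND NOT 1) -> 0
  row 15 [1111]: ((1 XOR 1) AND NOT 1) -> 0
Full result column, 4 rows per line (P1,P2 fixed per line; P3,P4 runs 00..11 left to right):
  rows 0-3 [P1,P2=00]: 0000  = hex 0
  rows 4-7 [P1,P2=01]: 0000  = hex 0
  rows 8-11 [P1,P2=10]: 0000  = hex 0
  rows 12-15 [P1,P2=11]: 0000  = hex 0
Output column (row 0 .. row 15) = 0000000000000000
Output column grouped in 4s = 0000 0000 0000 0000 = 0x0000
Convert to decimal digit by digit (value = value*16 + digit):
  0 -> 0
  0*16 + 0 = 0
  0*16 + 0 = 0
  0*16 + 0 = 0
Decimal = 0

0


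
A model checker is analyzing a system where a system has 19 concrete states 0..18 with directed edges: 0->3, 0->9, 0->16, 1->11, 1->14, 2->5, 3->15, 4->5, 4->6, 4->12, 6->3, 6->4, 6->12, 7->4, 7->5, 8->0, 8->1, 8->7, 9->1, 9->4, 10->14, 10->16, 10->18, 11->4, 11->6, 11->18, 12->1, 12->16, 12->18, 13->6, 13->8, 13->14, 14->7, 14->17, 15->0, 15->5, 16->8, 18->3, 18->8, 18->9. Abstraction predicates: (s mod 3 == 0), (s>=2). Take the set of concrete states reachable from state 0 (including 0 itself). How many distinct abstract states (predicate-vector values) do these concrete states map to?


BFS from 0:
Concrete reachable: {0, 1, 3, 4, 5, 6, 7, 8, 9, 11, 12, 14, 15, 16, 17, 18}
Abstract via predicates (s mod 3 == 0), (s>=2):
  (0,0) <- {1}
  (0,1) <- {4, 5, 7, 8, 11, 14, 16, 17}
  (1,0) <- {0}
  (1,1) <- {3, 6, 9, 12, 15, 18}
Distinct abstract states = 4

4


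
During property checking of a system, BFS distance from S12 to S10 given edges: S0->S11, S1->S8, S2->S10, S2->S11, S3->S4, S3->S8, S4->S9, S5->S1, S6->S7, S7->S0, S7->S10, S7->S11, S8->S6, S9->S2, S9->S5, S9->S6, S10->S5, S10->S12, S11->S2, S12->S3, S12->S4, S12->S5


BFS layer-by-layer from S12:
  dist 0: {S12}
  dist 1: {S3, S4, S5}
  dist 2: {S1, S8, S9}
  dist 3: {S2, S6}
  dist 4: {S7, S10, S11}
  -> S10 reached at distance 4
Shortest path length = 4

4


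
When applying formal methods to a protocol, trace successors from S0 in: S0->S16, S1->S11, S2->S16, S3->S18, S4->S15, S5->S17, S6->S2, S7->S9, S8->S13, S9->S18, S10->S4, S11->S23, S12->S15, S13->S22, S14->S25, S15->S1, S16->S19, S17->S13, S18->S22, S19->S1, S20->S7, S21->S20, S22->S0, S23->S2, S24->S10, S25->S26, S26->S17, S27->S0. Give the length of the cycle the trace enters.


Trace from S0 until a state repeats:
  S0 -> S16 -> S19 -> S1 -> S11 -> S23 -> S2 -> S16
S16 first seen at step 1, revisited at step 7.
Cycle length = 7 - 1 = 6

6


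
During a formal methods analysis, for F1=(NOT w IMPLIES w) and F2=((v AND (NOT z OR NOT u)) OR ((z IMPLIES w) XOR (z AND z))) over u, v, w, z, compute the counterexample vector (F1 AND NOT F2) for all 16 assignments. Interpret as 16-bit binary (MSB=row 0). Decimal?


F1 = (NOT w IMPLIES w)
F2 = ((v AND (NOT z OR NOT u)) OR ((z IMPLIES w) XOR (z AND z)))
Counterexample to F1=>F2 is where F1=1 and F2=0.
Evaluate each row (bits = u,v,w,z, MSB first):
  row 0 [0000]: F1=0 F2=1 -> F1&~F2 -> 0
  row 1 [0001]: F1=0 F2=1 -> F1&~F2 -> 0
  row 2 [0010]: F1=1 F2=1 -> F1&~F2 -> 0
  row 3 [0011]: F1=1 F2=0 -> F1&~F2 -> 1
  row 4 [0100]: F1=0 F2=1 -> F1&~F2 -> 0
  row 5 [0101]: F1=0 F2=1 -> F1&~F2 -> 0
  row 6 [0110]: F1=1 F2=1 -> F1&~F2 -> 0
  row 7 [0111]: F1=1 F2=1 -> F1&~F2 -> 0
  row 8 [1000]: F1=0 F2=1 -> F1&~F2 -> 0
  row 9 [1001]: F1=0 F2=1 -> F1&~F2 -> 0
  row 10 [1010]: F1=1 F2=1 -> F1&~F2 -> 0
  row 11 [1011]: F1=1 F2=0 -> F1&~F2 -> 1
  row 12 [1100]: F1=0 F2=1 -> F1&~F2 -> 0
  row 13 [1101]: F1=0 F2=1 -> F1&~F2 -> 0
  row 14 [1110]: F1=1 F2=1 -> F1&~F2 -> 0
  row 15 [1111]: F1=1 F2=0 -> F1&~F2 -> 1
Full result column, 4 rows per line (u,v fixed per line; w,z runs 00..11 left to right):
  rows 0-3 [u,v=00]: 0001  = hex 1
  rows 4-7 [u,v=01]: 0000  = hex 0
  rows 8-11 [u,v=10]: 0001  = hex 1
  rows 12-15 [u,v=11]: 0001  = hex 1
Counterexample vector (row 0 .. row 15) = 0001000000010001
Output column grouped in 4s = 0001 0000 0001 0001 = 0x1011
Convert to decimal digit by digit (value = value*16 + digit):
  1 -> 1
  1*16 + 0 = 16
  16*16 + 1 = 257
  257*16 + 1 = 4113
Decimal = 4113

4113


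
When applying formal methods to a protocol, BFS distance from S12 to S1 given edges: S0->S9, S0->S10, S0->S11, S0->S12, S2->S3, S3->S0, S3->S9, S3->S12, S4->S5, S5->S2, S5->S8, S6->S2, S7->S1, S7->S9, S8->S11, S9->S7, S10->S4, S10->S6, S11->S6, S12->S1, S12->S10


BFS layer-by-layer from S12:
  dist 0: {S12}
  dist 1: {S1, S10}
  -> S1 reached at distance 1
Shortest path length = 1

1


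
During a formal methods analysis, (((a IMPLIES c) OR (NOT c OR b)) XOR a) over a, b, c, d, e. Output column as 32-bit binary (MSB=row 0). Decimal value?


Formula: (((a IMPLIES c) OR (NOT c OR b)) XOR a) over a, b, c, d, e (32 rows)
Evaluate each row (bits = a,b,c,d,e, MSB first):
  row 0 [00000]: (((0 IMPLIES 0) OR (NOT 0 OR 0)) XOR 0) -> 1
  row 1 [00001]: (((0 IMPLIES 0) OR (NOT 0 OR 0)) XOR 0) -> 1
  row 2 [00010]: (((0 IMPLIES 0) OR (NOT 0 OR 0)) XOR 0) -> 1
  row 3 [00011]: (((0 IMPLIES 0) OR (NOT 0 OR 0)) XOR 0) -> 1
  row 4 [00100]: (((0 IMPLIES 1) OR (NOT 1 OR 0)) XOR 0) -> 1
  row 5 [00101]: (((0 IMPLIES 1) OR (NOT 1 OR 0)) XOR 0) -> 1
  row 6 [00110]: (((0 IMPLIES 1) OR (NOT 1 OR 0)) XOR 0) -> 1
  row 7 [00111]: (((0 IMPLIES 1) OR (NOT 1 OR 0)) XOR 0) -> 1
  row 8 [01000]: (((0 IMPLIES 0) OR (NOT 0 OR 1)) XOR 0) -> 1
  row 9 [01001]: (((0 IMPLIES 0) OR (NOT 0 OR 1)) XOR 0) -> 1
  row 10 [01010]: (((0 IMPLIES 0) OR (NOT 0 OR 1)) XOR 0) -> 1
  row 11 [01011]: (((0 IMPLIES 0) OR (NOT 0 OR 1)) XOR 0) -> 1
  row 12 [01100]: (((0 IMPLIES 1) OR (NOT 1 OR 1)) XOR 0) -> 1
  row 13 [01101]: (((0 IMPLIES 1) OR (NOT 1 OR 1)) XOR 0) -> 1
  row 14 [01110]: (((0 IMPLIES 1) OR (NOT 1 OR 1)) XOR 0) -> 1
  row 15 [01111]: (((0 IMPLIES 1) OR (NOT 1 OR 1)) XOR 0) -> 1
  row 16 [10000]: (((1 IMPLIES 0) OR (NOT 0 OR 0)) XOR 1) -> 0
  row 17 [10001]: (((1 IMPLIES 0) OR (NOT 0 OR 0)) XOR 1) -> 0
  row 18 [10010]: (((1 IMPLIES 0) OR (NOT 0 OR 0)) XOR 1) -> 0
  row 19 [10011]: (((1 IMPLIES 0) OR (NOT 0 OR 0)) XOR 1) -> 0
  row 20 [10100]: (((1 IMPLIES 1) OR (NOT 1 OR 0)) XOR 1) -> 0
  row 21 [10101]: (((1 IMPLIES 1) OR (NOT 1 OR 0)) XOR 1) -> 0
  row 22 [10110]: (((1 IMPLIES 1) OR (NOT 1 OR 0)) XOR 1) -> 0
  row 23 [10111]: (((1 IMPLIES 1) OR (NOT 1 OR 0)) XOR 1) -> 0
  row 24 [11000]: (((1 IMPLIES 0) OR (NOT 0 OR 1)) XOR 1) -> 0
  row 25 [11001]: (((1 IMPLIES 0) OR (NOT 0 OR 1)) XOR 1) -> 0
  row 26 [11010]: (((1 IMPLIES 0) OR (NOT 0 OR 1)) XOR 1) -> 0
  row 27 [11011]: (((1 IMPLIES 0) OR (NOT 0 OR 1)) XOR 1) -> 0
  row 28 [11100]: (((1 IMPLIES 1) OR (NOT 1 OR 1)) XOR 1) -> 0
  row 29 [11101]: (((1 IMPLIES 1) OR (NOT 1 OR 1)) XOR 1) -> 0
  row 30 [11110]: (((1 IMPLIES 1) OR (NOT 1 OR 1)) XOR 1) -> 0
  row 31 [11111]: (((1 IMPLIES 1) OR (NOT 1 OR 1)) XOR 1) -> 0
Full result column, 4 rows per line (a,b,c fixed per line; d,e runs 00..11 left to right):
  rows 0-3 [a,b,c=000]: 1111  = hex F
  rows 4-7 [a,b,c=001]: 1111  = hex F
  rows 8-11 [a,b,c=010]: 1111  = hex F
  rows 12-15 [a,b,c=011]: 1111  = hex F
  rows 16-19 [a,b,c=100]: 0000  = hex 0
  rows 20-23 [a,b,c=101]: 0000  = hex 0
  rows 24-27 [a,b,c=110]: 0000  = hex 0
  rows 28-31 [a,b,c=111]: 0000  = hex 0
Output column (row 0 .. row 31) = 11111111111111110000000000000000
Output column grouped in 4s = 1111 1111 1111 1111 0000 0000 0000 0000 = 0xFFFF0000
Convert to decimal digit by digit (value = value*16 + digit):
  F -> 15
  15*16 + 15 (F) = 255
  255*16 + 15 (F) = 4095
  4095*16 + 15 (F) = 65535
  65535*16 + 0 = 1048560
  1048560*16 + 0 = 16776960
  16776960*16 + 0 = 268431360
  268431360*16 + 0 = 4294901760
Decimal = 4294901760

4294901760


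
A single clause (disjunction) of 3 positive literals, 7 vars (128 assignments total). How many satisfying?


Step 1: Total=2^7=128
Step 2: Unsat when all 3 false: 2^4=16
Step 3: Sat=128-16=112

112


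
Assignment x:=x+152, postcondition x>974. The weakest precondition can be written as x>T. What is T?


Formula: wp(x:=E, P) = P[E/x] (substitute E for x in postcondition)
Step 1: Postcondition: x>974
Step 2: Substitute x+152 for x: x+152>974
Step 3: Solve for x: x > 974-152 = 822

822


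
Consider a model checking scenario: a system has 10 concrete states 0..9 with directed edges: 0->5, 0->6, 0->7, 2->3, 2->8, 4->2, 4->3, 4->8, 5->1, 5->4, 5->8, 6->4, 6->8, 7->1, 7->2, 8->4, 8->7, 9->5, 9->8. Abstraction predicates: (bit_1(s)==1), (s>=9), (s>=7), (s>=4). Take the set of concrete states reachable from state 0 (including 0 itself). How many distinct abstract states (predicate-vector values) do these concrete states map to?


BFS from 0:
Concrete reachable: {0, 1, 2, 3, 4, 5, 6, 7, 8}
Abstract via predicates (bit_1(s)==1), (s>=9), (s>=7), (s>=4):
  (0,0,0,0) <- {0, 1}
  (0,0,0,1) <- {4, 5}
  (0,0,1,1) <- {8}
  (1,0,0,0) <- {2, 3}
  (1,0,0,1) <- {6}
  (1,0,1,1) <- {7}
Distinct abstract states = 6

6


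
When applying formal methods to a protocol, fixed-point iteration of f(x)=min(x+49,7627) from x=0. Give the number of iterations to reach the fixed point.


Step 1: x=0, cap=7627, increment=49
Step 2: x grows by 49 each step until capped at 7627; fixed point is x=7627
Step 3: iterations = ceil(7627/49) = 156

156


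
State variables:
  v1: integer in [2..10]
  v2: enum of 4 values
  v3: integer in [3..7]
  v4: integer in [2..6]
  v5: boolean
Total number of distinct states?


State space = product of domain sizes of all variables.
Domain sizes:
  v1 (integer in [2..10]): 9
  v2 (enum of 4 values): 4
  v3 (integer in [3..7]): 5
  v4 (integer in [2..6]): 5
  v5 (boolean): 2
Product = 9 * 4 * 5 * 5 * 2 = 1800

1800


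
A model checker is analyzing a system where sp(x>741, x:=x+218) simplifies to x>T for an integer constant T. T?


Formula: sp(P, x:=E) = exists old_x. (x = E[old_x/x]) AND P[old_x/x] (old_x is the value of x before the assignment; eliminate old_x by solving x = E[old_x/x] for old_x)
Step 1: Precondition P: x>741, i.e. old_x > 741
Step 2: Assignment gives x = old_x + 218, so old_x = x - 218
Step 3: Substitute into P: x - 218 > 741
Step 4: Simplify: x > 741+218 = 959

959


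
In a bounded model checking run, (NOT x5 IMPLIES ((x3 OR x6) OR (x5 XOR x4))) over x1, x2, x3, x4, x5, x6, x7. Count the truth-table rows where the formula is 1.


Formula: (NOT x5 IMPLIES ((x3 OR x6) OR (x5 XOR x4))) over 7 vars (128 rows)
Evaluate each row (x1, x2, x3, x4, x5, x6, x7 as bits, MSB first):
  row 0 [0000000]: (NOT 0 IMPLIES ((0 OR 0) OR (0 XOR 0))) -> 0
  row 1 [0000001]: (NOT 0 IMPLIES ((0 OR 0) OR (0 XOR 0))) -> 0
  row 2 [0000010]: (NOT 0 IMPLIES ((0 OR 1) OR (0 XOR 0))) -> 1
  row 3 [0000011]: (NOT 0 IMPLIES ((0 OR 1) OR (0 XOR 0))) -> 1
  row 4 [0000100]: (NOT 1 IMPLIES ((0 OR 0) OR (1 XOR 0))) -> 1
  (every remaining row is evaluated the same way; all 128 results are listed next)
Full result column, 8 rows per line (x1,x2,x3,x4 fixed per line; x5,x6,x7 runs 000..111 left to right):
  rows 0-7 [x1,x2,x3,x4=0000]: 00111111  (ones: 6)
  rows 8-15 [x1,x2,x3,x4=0001]: 11111111  (ones: 8)
  rows 16-23 [x1,x2,x3,x4=0010]: 11111111  (ones: 8)
  rows 24-31 [x1,x2,x3,x4=0011]: 11111111  (ones: 8)
  rows 32-39 [x1,x2,x3,x4=0100]: 00111111  (ones: 6)
  rows 40-47 [x1,x2,x3,x4=0101]: 11111111  (ones: 8)
  rows 48-55 [x1,x2,x3,x4=0110]: 11111111  (ones: 8)
  rows 56-63 [x1,x2,x3,x4=0111]: 11111111  (ones: 8)
  rows 64-71 [x1,x2,x3,x4=1000]: 00111111  (ones: 6)
  rows 72-79 [x1,x2,x3,x4=1001]: 11111111  (ones: 8)
  rows 80-87 [x1,x2,x3,x4=1010]: 11111111  (ones: 8)
  rows 88-95 [x1,x2,x3,x4=1011]: 11111111  (ones: 8)
  rows 96-103 [x1,x2,x3,x4=1100]: 00111111  (ones: 6)
  rows 104-111 [x1,x2,x3,x4=1101]: 11111111  (ones: 8)
  rows 112-119 [x1,x2,x3,x4=1110]: 11111111  (ones: 8)
  rows 120-127 [x1,x2,x3,x4=1111]: 11111111  (ones: 8)
Count of 1-rows = 6+8+8+8+6+8+8+8+6+8+8+8+6+8+8+8 = 120

120


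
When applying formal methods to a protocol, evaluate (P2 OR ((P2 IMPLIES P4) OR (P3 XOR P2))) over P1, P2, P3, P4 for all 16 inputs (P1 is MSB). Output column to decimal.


Formula: (P2 OR ((P2 IMPLIES P4) OR (P3 XOR P2))) over P1, P2, P3, P4 (16 rows)
Evaluate each row (bits = P1,P2,P3,P4, MSB first):
  row 0 [0000]: (0 OR ((0 IMPLIES 0) OR (0 XOR 0))) -> 1
  row 1 [0001]: (0 OR ((0 IMPLIES 1) OR (0 XOR 0))) -> 1
  row 2 [0010]: (0 OR ((0 IMPLIES 0) OR (1 XOR 0))) -> 1
  row 3 [0011]: (0 OR ((0 IMPLIES 1) OR (1 XOR 0))) -> 1
  row 4 [0100]: (1 OR ((1 IMPLIES 0) OR (0 XOR 1))) -> 1
  row 5 [0101]: (1 OR ((1 IMPLIES 1) OR (0 XOR 1))) -> 1
  row 6 [0110]: (1 OR ((1 IMPLIES 0) OR (1 XOR 1))) -> 1
  row 7 [0111]: (1 OR ((1 IMPLIES 1) OR (1 XOR 1))) -> 1
  row 8 [1000]: (0 OR ((0 IMPLIES 0) OR (0 XOR 0))) -> 1
  row 9 [1001]: (0 OR ((0 IMPLIES 1) OR (0 XOR 0))) -> 1
  row 10 [1010]: (0 OR ((0 IMPLIES 0) OR (1 XOR 0))) -> 1
  row 11 [1011]: (0 OR ((0 IMPLIES 1) OR (1 XOR 0))) -> 1
  row 12 [1100]: (1 OR ((1 IMPLIES 0) OR (0 XOR 1))) -> 1
  row 13 [1101]: (1 OR ((1 IMPLIES 1) OR (0 XOR 1))) -> 1
  row 14 [1110]: (1 OR ((1 IMPLIES 0) OR (1 XOR 1))) -> 1
  row 15 [1111]: (1 OR ((1 IMPLIES 1) OR (1 XOR 1))) -> 1
Full result column, 4 rows per line (P1,P2 fixed per line; P3,P4 runs 00..11 left to right):
  rows 0-3 [P1,P2=00]: 1111  = hex F
  rows 4-7 [P1,P2=01]: 1111  = hex F
  rows 8-11 [P1,P2=10]: 1111  = hex F
  rows 12-15 [P1,P2=11]: 1111  = hex F
Output column (row 0 .. row 15) = 1111111111111111
Output column grouped in 4s = 1111 1111 1111 1111 = 0xFFFF
Convert to decimal digit by digit (value = value*16 + digit):
  F -> 15
  15*16 + 15 (F) = 255
  255*16 + 15 (F) = 4095
  4095*16 + 15 (F) = 65535
Decimal = 65535

65535


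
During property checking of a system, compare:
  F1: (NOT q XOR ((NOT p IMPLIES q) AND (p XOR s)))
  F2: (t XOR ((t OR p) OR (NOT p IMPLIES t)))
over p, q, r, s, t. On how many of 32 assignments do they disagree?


F1 = (NOT q XOR ((NOT p IMPLIES q) AND (p XOR s)))
F2 = (t XOR ((t OR p) OR (NOT p IMPLIES t)))
Evaluate both on each of 32 rows (bits = p,q,r,s,t):
  row 0 [00000]: F1=1 F2=0 (differ) -> 1
  row 1 [00001]: F1=1 F2=0 (differ) -> 1
  row 2 [00010]: F1=1 F2=0 (differ) -> 1
  row 3 [00011]: F1=1 F2=0 (differ) -> 1
  row 4 [00100]: F1=1 F2=0 (differ) -> 1
  row 5 [00101]: F1=1 F2=0 (differ) -> 1
  row 6 [00110]: F1=1 F2=0 (differ) -> 1
  row 7 [00111]: F1=1 F2=0 (differ) -> 1
  row 8 [01000]: F1=0 F2=0 -> 0
  row 9 [01001]: F1=0 F2=0 -> 0
  row 10 [01010]: F1=1 F2=0 (differ) -> 1
  row 11 [01011]: F1=1 F2=0 (differ) -> 1
  row 12 [01100]: F1=0 F2=0 -> 0
  row 13 [01101]: F1=0 F2=0 -> 0
  row 14 [01110]: F1=1 F2=0 (differ) -> 1
  row 15 [01111]: F1=1 F2=0 (differ) -> 1
  row 16 [10000]: F1=0 F2=1 (differ) -> 1
  row 17 [10001]: F1=0 F2=0 -> 0
  row 18 [10010]: F1=1 F2=1 -> 0
  row 19 [10011]: F1=1 F2=0 (differ) -> 1
  row 20 [10100]: F1=0 F2=1 (differ) -> 1
  row 21 [10101]: F1=0 F2=0 -> 0
  row 22 [10110]: F1=1 F2=1 -> 0
  row 23 [10111]: F1=1 F2=0 (differ) -> 1
  row 24 [11000]: F1=1 F2=1 -> 0
  row 25 [11001]: F1=1 F2=0 (differ) -> 1
  row 26 [11010]: F1=0 F2=1 (differ) -> 1
  row 27 [11011]: F1=0 F2=0 -> 0
  row 28 [11100]: F1=1 F2=1 -> 0
  row 29 [11101]: F1=1 F2=0 (differ) -> 1
  row 30 [11110]: F1=0 F2=1 (differ) -> 1
  row 31 [11111]: F1=0 F2=0 -> 0
Full result column, 8 rows per line (p,q fixed per line; r,s,t runs 000..111 left to right):
  rows 0-7 [p,q=00]: 11111111  (ones: 8)
  rows 8-15 [p,q=01]: 00110011  (ones: 4)
  rows 16-23 [p,q=10]: 10011001  (ones: 4)
  rows 24-31 [p,q=11]: 01100110  (ones: 4)
Disagreements = 8+4+4+4 = 20

20


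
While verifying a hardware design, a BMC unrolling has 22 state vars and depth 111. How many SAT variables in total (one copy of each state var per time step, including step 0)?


BMC unrolls to depth k, creating one copy of each state var for steps 0..k.
Step count = 111 + 1 = 112 (steps 0 through 111)
Vars per step = 22
Total = 22 * 112 = 2464

2464


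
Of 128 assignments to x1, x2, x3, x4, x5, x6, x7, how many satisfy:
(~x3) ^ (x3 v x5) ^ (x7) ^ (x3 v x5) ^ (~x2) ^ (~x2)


CNF with 6 clauses over 7 vars (128 assignments).
An assignment satisfies CNF iff every clause has >=1 true literal.
Check each row (bits = x1,x2,x3,x4,x5,x6,x7; clause T/F shown):
  row 0 [0000000]: clauses=TFFFTT -> 0
  row 1 [0000001]: clauses=TFTFTT -> 0
  row 2 [0000010]: clauses=TFFFTT -> 0
  row 3 [0000011]: clauses=TFTFTT -> 0
  row 4 [0000100]: clauses=TTFTTT -> 0
  (every remaining row is evaluated the same way; all 128 results are listed next)
Full result column, 8 rows per line (x1,x2,x3,x4 fixed per line; x5,x6,x7 runs 000..111 left to right):
  rows 0-7 [x1,x2,x3,x4=0000]: 00000101  (ones: 2)
  rows 8-15 [x1,x2,x3,x4=0001]: 00000101  (ones: 2)
  rows 16-23 [x1,x2,x3,x4=0010]: 00000000  (ones: 0)
  rows 24-31 [x1,x2,x3,x4=0011]: 00000000  (ones: 0)
  rows 32-39 [x1,x2,x3,x4=0100]: 00000000  (ones: 0)
  rows 40-47 [x1,x2,x3,x4=0101]: 00000000  (ones: 0)
  rows 48-55 [x1,x2,x3,x4=0110]: 00000000  (ones: 0)
  rows 56-63 [x1,x2,x3,x4=0111]: 00000000  (ones: 0)
  rows 64-71 [x1,x2,x3,x4=1000]: 00000101  (ones: 2)
  rows 72-79 [x1,x2,x3,x4=1001]: 00000101  (ones: 2)
  rows 80-87 [x1,x2,x3,x4=1010]: 00000000  (ones: 0)
  rows 88-95 [x1,x2,x3,x4=1011]: 00000000  (ones: 0)
  rows 96-103 [x1,x2,x3,x4=1100]: 00000000  (ones: 0)
  rows 104-111 [x1,x2,x3,x4=1101]: 00000000  (ones: 0)
  rows 112-119 [x1,x2,x3,x4=1110]: 00000000  (ones: 0)
  rows 120-127 [x1,x2,x3,x4=1111]: 00000000  (ones: 0)
Satisfying assignments = 2+2+0+0+0+0+0+0+2+2+0+0+0+0+0+0 = 8

8


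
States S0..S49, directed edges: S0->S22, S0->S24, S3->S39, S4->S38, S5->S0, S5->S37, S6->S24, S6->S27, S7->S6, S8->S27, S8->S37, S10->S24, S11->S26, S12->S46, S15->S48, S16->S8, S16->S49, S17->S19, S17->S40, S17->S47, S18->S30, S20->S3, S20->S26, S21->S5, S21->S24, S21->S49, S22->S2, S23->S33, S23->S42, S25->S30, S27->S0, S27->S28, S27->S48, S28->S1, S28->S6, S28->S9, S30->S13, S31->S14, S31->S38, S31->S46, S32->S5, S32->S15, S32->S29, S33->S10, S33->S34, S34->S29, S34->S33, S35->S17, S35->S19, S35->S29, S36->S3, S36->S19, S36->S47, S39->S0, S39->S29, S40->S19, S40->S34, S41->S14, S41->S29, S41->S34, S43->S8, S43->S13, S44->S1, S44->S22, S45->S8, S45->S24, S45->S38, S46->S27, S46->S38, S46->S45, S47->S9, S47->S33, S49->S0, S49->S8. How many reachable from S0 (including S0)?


BFS from S0:
  layer 0: {S0}
  layer 1: {S22, S24}
  layer 2: {S2}
Reachable set: {S0, S2, S22, S24}
Count = 4

4


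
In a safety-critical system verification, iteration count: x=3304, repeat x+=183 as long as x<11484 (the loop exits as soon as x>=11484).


Step 1: x goes from 3304 toward 11484 by 183; the body runs while x<11484, so iterations = ceil((bound-start)/step)
Step 2: Distance=8180
Step 3: ceil(8180/183)=45

45


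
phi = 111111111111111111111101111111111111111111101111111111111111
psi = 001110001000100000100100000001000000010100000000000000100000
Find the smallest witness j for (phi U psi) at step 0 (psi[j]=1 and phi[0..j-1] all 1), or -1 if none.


(phi U psi) at 0: need smallest j with psi[j]=1 and phi[i]=1 for all i in [0,j).
Scan from step 0:
  step 0: phi=1, psi=0 -> continue
  step 1: phi=1, psi=0 -> continue
  step 2: psi=1 and phi held for [0,2) -> witness found
Witness step = 2

2


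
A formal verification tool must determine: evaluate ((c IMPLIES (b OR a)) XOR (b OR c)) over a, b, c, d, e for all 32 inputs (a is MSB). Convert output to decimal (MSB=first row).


Formula: ((c IMPLIES (b OR a)) XOR (b OR c)) over a, b, c, d, e (32 rows)
Evaluate each row (bits = a,b,c,d,e, MSB first):
  row 0 [00000]: ((0 IMPLIES (0 OR 0)) XOR (0 OR 0)) -> 1
  row 1 [00001]: ((0 IMPLIES (0 OR 0)) XOR (0 OR 0)) -> 1
  row 2 [00010]: ((0 IMPLIES (0 OR 0)) XOR (0 OR 0)) -> 1
  row 3 [00011]: ((0 IMPLIES (0 OR 0)) XOR (0 OR 0)) -> 1
  row 4 [00100]: ((1 IMPLIES (0 OR 0)) XOR (0 OR 1)) -> 1
  row 5 [00101]: ((1 IMPLIES (0 OR 0)) XOR (0 OR 1)) -> 1
  row 6 [00110]: ((1 IMPLIES (0 OR 0)) XOR (0 OR 1)) -> 1
  row 7 [00111]: ((1 IMPLIES (0 OR 0)) XOR (0 OR 1)) -> 1
  row 8 [01000]: ((0 IMPLIES (1 OR 0)) XOR (1 OR 0)) -> 0
  row 9 [01001]: ((0 IMPLIES (1 OR 0)) XOR (1 OR 0)) -> 0
  row 10 [01010]: ((0 IMPLIES (1 OR 0)) XOR (1 OR 0)) -> 0
  row 11 [01011]: ((0 IMPLIES (1 OR 0)) XOR (1 OR 0)) -> 0
  row 12 [01100]: ((1 IMPLIES (1 OR 0)) XOR (1 OR 1)) -> 0
  row 13 [01101]: ((1 IMPLIES (1 OR 0)) XOR (1 OR 1)) -> 0
  row 14 [01110]: ((1 IMPLIES (1 OR 0)) XOR (1 OR 1)) -> 0
  row 15 [01111]: ((1 IMPLIES (1 OR 0)) XOR (1 OR 1)) -> 0
  row 16 [10000]: ((0 IMPLIES (0 OR 1)) XOR (0 OR 0)) -> 1
  row 17 [10001]: ((0 IMPLIES (0 OR 1)) XOR (0 OR 0)) -> 1
  row 18 [10010]: ((0 IMPLIES (0 OR 1)) XOR (0 OR 0)) -> 1
  row 19 [10011]: ((0 IMPLIES (0 OR 1)) XOR (0 OR 0)) -> 1
  row 20 [10100]: ((1 IMPLIES (0 OR 1)) XOR (0 OR 1)) -> 0
  row 21 [10101]: ((1 IMPLIES (0 OR 1)) XOR (0 OR 1)) -> 0
  row 22 [10110]: ((1 IMPLIES (0 OR 1)) XOR (0 OR 1)) -> 0
  row 23 [10111]: ((1 IMPLIES (0 OR 1)) XOR (0 OR 1)) -> 0
  row 24 [11000]: ((0 IMPLIES (1 OR 1)) XOR (1 OR 0)) -> 0
  row 25 [11001]: ((0 IMPLIES (1 OR 1)) XOR (1 OR 0)) -> 0
  row 26 [11010]: ((0 IMPLIES (1 OR 1)) XOR (1 OR 0)) -> 0
  row 27 [11011]: ((0 IMPLIES (1 OR 1)) XOR (1 OR 0)) -> 0
  row 28 [11100]: ((1 IMPLIES (1 OR 1)) XOR (1 OR 1)) -> 0
  row 29 [11101]: ((1 IMPLIES (1 OR 1)) XOR (1 OR 1)) -> 0
  row 30 [11110]: ((1 IMPLIES (1 OR 1)) XOR (1 OR 1)) -> 0
  row 31 [11111]: ((1 IMPLIES (1 OR 1)) XOR (1 OR 1)) -> 0
Full result column, 4 rows per line (a,b,c fixed per line; d,e runs 00..11 left to right):
  rows 0-3 [a,b,c=000]: 1111  = hex F
  rows 4-7 [a,b,c=001]: 1111  = hex F
  rows 8-11 [a,b,c=010]: 0000  = hex 0
  rows 12-15 [a,b,c=011]: 0000  = hex 0
  rows 16-19 [a,b,c=100]: 1111  = hex F
  rows 20-23 [a,b,c=101]: 0000  = hex 0
  rows 24-27 [a,b,c=110]: 0000  = hex 0
  rows 28-31 [a,b,c=111]: 0000  = hex 0
Output column (row 0 .. row 31) = 11111111000000001111000000000000
Output column grouped in 4s = 1111 1111 0000 0000 1111 0000 0000 0000 = 0xFF00F000
Convert to decimal digit by digit (value = value*16 + digit):
  F -> 15
  15*16 + 15 (F) = 255
  255*16 + 0 = 4080
  4080*16 + 0 = 65280
  65280*16 + 15 (F) = 1044495
  1044495*16 + 0 = 16711920
  16711920*16 + 0 = 267390720
  267390720*16 + 0 = 4278251520
Decimal = 4278251520

4278251520


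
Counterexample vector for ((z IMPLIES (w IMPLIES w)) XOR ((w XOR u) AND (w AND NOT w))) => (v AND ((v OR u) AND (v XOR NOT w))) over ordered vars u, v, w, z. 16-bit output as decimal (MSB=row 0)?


F1 = ((z IMPLIES (w IMPLIES w)) XOR ((w XOR u) AND (w AND NOT w)))
F2 = (v AND ((v OR u) AND (v XOR NOT w)))
Counterexample to F1=>F2 is where F1=1 and F2=0.
Evaluate each row (bits = u,v,w,z, MSB first):
  row 0 [0000]: F1=1 F2=0 -> F1&~F2 -> 1
  row 1 [0001]: F1=1 F2=0 -> F1&~F2 -> 1
  row 2 [0010]: F1=1 F2=0 -> F1&~F2 -> 1
  row 3 [0011]: F1=1 F2=0 -> F1&~F2 -> 1
  row 4 [0100]: F1=1 F2=0 -> F1&~F2 -> 1
  row 5 [0101]: F1=1 F2=0 -> F1&~F2 -> 1
  row 6 [0110]: F1=1 F2=1 -> F1&~F2 -> 0
  row 7 [0111]: F1=1 F2=1 -> F1&~F2 -> 0
  row 8 [1000]: F1=1 F2=0 -> F1&~F2 -> 1
  row 9 [1001]: F1=1 F2=0 -> F1&~F2 -> 1
  row 10 [1010]: F1=1 F2=0 -> F1&~F2 -> 1
  row 11 [1011]: F1=1 F2=0 -> F1&~F2 -> 1
  row 12 [1100]: F1=1 F2=0 -> F1&~F2 -> 1
  row 13 [1101]: F1=1 F2=0 -> F1&~F2 -> 1
  row 14 [1110]: F1=1 F2=1 -> F1&~F2 -> 0
  row 15 [1111]: F1=1 F2=1 -> F1&~F2 -> 0
Full result column, 4 rows per line (u,v fixed per line; w,z runs 00..11 left to right):
  rows 0-3 [u,v=00]: 1111  = hex F
  rows 4-7 [u,v=01]: 1100  = hex C
  rows 8-11 [u,v=10]: 1111  = hex F
  rows 12-15 [u,v=11]: 1100  = hex C
Counterexample vector (row 0 .. row 15) = 1111110011111100
Output column grouped in 4s = 1111 1100 1111 1100 = 0xFCFC
Convert to decimal digit by digit (value = value*16 + digit):
  F -> 15
  15*16 + 12 (C) = 252
  252*16 + 15 (F) = 4047
  4047*16 + 12 (C) = 64764
Decimal = 64764

64764


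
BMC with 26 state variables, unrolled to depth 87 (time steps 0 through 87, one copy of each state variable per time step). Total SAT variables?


BMC unrolls to depth k, creating one copy of each state var for steps 0..k.
Step count = 87 + 1 = 88 (steps 0 through 87)
Vars per step = 26
Total = 26 * 88 = 2288

2288


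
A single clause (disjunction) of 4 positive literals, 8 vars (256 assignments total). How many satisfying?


Step 1: Total=2^8=256
Step 2: Unsat when all 4 false: 2^4=16
Step 3: Sat=256-16=240

240


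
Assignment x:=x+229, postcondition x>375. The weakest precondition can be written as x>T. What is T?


Formula: wp(x:=E, P) = P[E/x] (substitute E for x in postcondition)
Step 1: Postcondition: x>375
Step 2: Substitute x+229 for x: x+229>375
Step 3: Solve for x: x > 375-229 = 146

146


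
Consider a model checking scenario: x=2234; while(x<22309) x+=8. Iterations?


Step 1: x goes from 2234 toward 22309 by 8; the body runs while x<22309, so iterations = ceil((bound-start)/step)
Step 2: Distance=20075
Step 3: ceil(20075/8)=2510

2510


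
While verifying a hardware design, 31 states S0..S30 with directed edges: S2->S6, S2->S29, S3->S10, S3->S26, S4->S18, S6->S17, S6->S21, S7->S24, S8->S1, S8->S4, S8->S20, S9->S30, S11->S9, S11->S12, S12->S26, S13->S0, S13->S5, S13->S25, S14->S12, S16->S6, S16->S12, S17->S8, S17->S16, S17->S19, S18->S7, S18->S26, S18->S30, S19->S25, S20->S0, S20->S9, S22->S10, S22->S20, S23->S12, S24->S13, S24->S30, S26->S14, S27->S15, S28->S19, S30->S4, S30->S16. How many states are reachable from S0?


BFS from S0:
  layer 0: {S0}
Reachable set: {S0}
Count = 1

1


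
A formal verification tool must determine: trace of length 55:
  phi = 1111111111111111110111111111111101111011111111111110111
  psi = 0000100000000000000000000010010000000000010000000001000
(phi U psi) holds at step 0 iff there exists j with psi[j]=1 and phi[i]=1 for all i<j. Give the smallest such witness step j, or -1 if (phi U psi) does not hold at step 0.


(phi U psi) at 0: need smallest j with psi[j]=1 and phi[i]=1 for all i in [0,j).
Scan from step 0:
  step 0: phi=1, psi=0 -> continue
  step 1: phi=1, psi=0 -> continue
  step 2: phi=1, psi=0 -> continue
  step 3: phi=1, psi=0 -> continue
  step 4: psi=1 and phi held for [0,4) -> witness found
Witness step = 4

4


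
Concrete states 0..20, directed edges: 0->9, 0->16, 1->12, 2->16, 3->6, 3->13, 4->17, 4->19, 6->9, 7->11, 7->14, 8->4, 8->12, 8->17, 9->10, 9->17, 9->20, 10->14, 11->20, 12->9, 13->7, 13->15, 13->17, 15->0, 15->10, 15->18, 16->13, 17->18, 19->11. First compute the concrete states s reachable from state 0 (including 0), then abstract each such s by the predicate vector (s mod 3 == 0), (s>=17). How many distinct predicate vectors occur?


BFS from 0:
Concrete reachable: {0, 7, 9, 10, 11, 13, 14, 15, 16, 17, 18, 20}
Abstract via predicates (s mod 3 == 0), (s>=17):
  (0,0) <- {7, 10, 11, 13, 14, 16}
  (0,1) <- {17, 20}
  (1,0) <- {0, 9, 15}
  (1,1) <- {18}
Distinct abstract states = 4

4


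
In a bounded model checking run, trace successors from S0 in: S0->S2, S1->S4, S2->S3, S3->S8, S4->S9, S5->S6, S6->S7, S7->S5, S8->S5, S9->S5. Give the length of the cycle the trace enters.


Trace from S0 until a state repeats:
  S0 -> S2 -> S3 -> S8 -> S5 -> S6 -> S7 -> S5
S5 first seen at step 4, revisited at step 7.
Cycle length = 7 - 4 = 3

3


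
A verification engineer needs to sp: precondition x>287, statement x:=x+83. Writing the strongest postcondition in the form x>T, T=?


Formula: sp(P, x:=E) = exists old_x. (x = E[old_x/x]) AND P[old_x/x] (old_x is the value of x before the assignment; eliminate old_x by solving x = E[old_x/x] for old_x)
Step 1: Precondition P: x>287, i.e. old_x > 287
Step 2: Assignment gives x = old_x + 83, so old_x = x - 83
Step 3: Substitute into P: x - 83 > 287
Step 4: Simplify: x > 287+83 = 370

370


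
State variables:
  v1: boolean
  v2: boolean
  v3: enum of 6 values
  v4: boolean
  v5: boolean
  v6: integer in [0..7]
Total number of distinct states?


State space = product of domain sizes of all variables.
Domain sizes:
  v1 (boolean): 2
  v2 (boolean): 2
  v3 (enum of 6 values): 6
  v4 (boolean): 2
  v5 (boolean): 2
  v6 (integer in [0..7]): 8
Product = 2 * 2 * 6 * 2 * 2 * 8 = 768

768


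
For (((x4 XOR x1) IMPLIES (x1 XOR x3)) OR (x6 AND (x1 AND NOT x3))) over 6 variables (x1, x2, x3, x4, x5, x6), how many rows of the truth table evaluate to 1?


Formula: (((x4 XOR x1) IMPLIES (x1 XOR x3)) OR (x6 AND (x1 AND NOT x3))) over 6 vars (64 rows)
Evaluate each row (x1, x2, x3, x4, x5, x6 as bits, MSB first):
  row 0 [000000]: (((0 XOR 0) IMPLIES (0 XOR 0)) OR (0 AND (0 AND NOT 0))) -> 1
  row 1 [000001]: (((0 XOR 0) IMPLIES (0 XOR 0)) OR (1 AND (0 AND NOT 0))) -> 1
  row 2 [000010]: (((0 XOR 0) IMPLIES (0 XOR 0)) OR (0 AND (0 AND NOT 0))) -> 1
  row 3 [000011]: (((0 XOR 0) IMPLIES (0 XOR 0)) OR (1 AND (0 AND NOT 0))) -> 1
  row 4 [000100]: (((1 XOR 0) IMPLIES (0 XOR 0)) OR (0 AND (0 AND NOT 0))) -> 0
  (every remaining row is evaluated the same way; all 64 results are listed next)
Full result column, 8 rows per line (x1,x2,x3 fixed per line; x4,x5,x6 runs 000..111 left to right):
  rows 0-7 [x1,x2,x3=000]: 11110000  (ones: 4)
  rows 8-15 [x1,x2,x3=001]: 11111111  (ones: 8)
  rows 16-23 [x1,x2,x3=010]: 11110000  (ones: 4)
  rows 24-31 [x1,x2,x3=011]: 11111111  (ones: 8)
  rows 32-39 [x1,x2,x3=100]: 11111111  (ones: 8)
  rows 40-47 [x1,x2,x3=101]: 00001111  (ones: 4)
  rows 48-55 [x1,x2,x3=110]: 11111111  (ones: 8)
  rows 56-63 [x1,x2,x3=111]: 00001111  (ones: 4)
Count of 1-rows = 4+8+4+8+8+4+8+4 = 48

48
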